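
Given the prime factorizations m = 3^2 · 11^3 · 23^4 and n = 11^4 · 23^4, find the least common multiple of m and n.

max exponent per prime: 3^2 · 11^4 · 23^4 = 36874368729

36874368729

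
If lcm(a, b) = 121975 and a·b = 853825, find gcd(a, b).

7

gcd·lcm = product, so gcd = 853825/121975 = 7.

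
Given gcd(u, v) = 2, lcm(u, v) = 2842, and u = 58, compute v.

98

u·v = gcd·lcm = 2·2842 = 5684, so v = 5684/58 = 98.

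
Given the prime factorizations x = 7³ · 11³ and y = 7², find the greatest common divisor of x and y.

min exponent per shared prime: 7² = 49

49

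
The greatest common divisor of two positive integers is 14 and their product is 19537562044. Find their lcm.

Since gcd(p,q)·lcm(p,q) = pq, lcm = 19537562044/14 = 1395540146.

1395540146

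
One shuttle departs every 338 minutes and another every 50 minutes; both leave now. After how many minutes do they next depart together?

338 = 2 · 13²; 50 = 2 · 5²
max exponents: 2 · 5² · 13² = 8450

8450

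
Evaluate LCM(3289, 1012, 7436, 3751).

3289 = 11 · 13 · 23; 1012 = 2² · 11 · 23; 7436 = 2² · 11 · 13²; 3751 = 11² · 31
lcm takes max exponent of each prime: 2² · 11² · 13² · 23 · 31 = 58320548

58320548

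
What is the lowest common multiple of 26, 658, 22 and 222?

lcm(26, 658) = 26·658/gcd = 17108/2 = 8554
lcm(8554, 22) = 8554·22/gcd = 188188/2 = 94094
lcm(94094, 222) = 94094·222/gcd = 20888868/2 = 10444434

10444434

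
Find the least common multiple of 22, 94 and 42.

22 = 2 · 11; 94 = 2 · 47; 42 = 2 · 3 · 7
lcm takes max exponent of each prime: 2 · 3 · 7 · 11 · 47 = 21714

21714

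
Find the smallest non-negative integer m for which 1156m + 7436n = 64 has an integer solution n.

1769

Reduce mod 7436: 1156m ≡ 64 (mod 7436). With g = gcd(1156, 7436) = 4 dividing 64, divide through: 289m ≡ 16 (mod 1859).
Since gcd(289, 1859) = 1, m ≡ 16·(289)⁻¹ ≡ 1769 (mod 1859). Smallest non-negative: 1769.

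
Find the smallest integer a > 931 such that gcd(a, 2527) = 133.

1064

2527 = 133·19. Any a with gcd(a, 2527) = 133 is a multiple of 133, say 133s, with s coprime to 19.
Need s > 931/133, so s ≥ 8. First s ≥ 8 with gcd(s, 19) = 1 is s = 8. Thus a = 133·8 = 1064.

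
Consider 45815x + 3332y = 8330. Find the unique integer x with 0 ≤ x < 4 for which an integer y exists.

2

Reduce mod 3332: 45815x ≡ 8330 (mod 3332). With g = gcd(45815, 3332) = 833 dividing 8330, divide through: 55x ≡ 10 (mod 4).
Since gcd(55, 4) = 1, x ≡ 10·(55)⁻¹ ≡ 2 (mod 4). Smallest non-negative: 2.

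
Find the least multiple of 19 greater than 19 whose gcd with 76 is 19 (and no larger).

57

gcd(x, 76) = 19 forces 19 | x; write x = 19s. Then gcd(19s, 19·4) = 19·gcd(s, 4), so need gcd(s, 4) = 1.
19s > 19 gives s ≥ 2. The least s ≥ 2 coprime to 4 is 3, so x = 19·3 = 57.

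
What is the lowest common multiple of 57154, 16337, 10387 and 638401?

26813777895866

57154 = 2 · 17 · 41²; 16337 = 17 · 31²; 10387 = 13 · 17 · 47; 638401 = 17² · 47²
lcm takes max exponent of each prime: 2 · 13 · 17² · 31² · 41² · 47² = 26813777895866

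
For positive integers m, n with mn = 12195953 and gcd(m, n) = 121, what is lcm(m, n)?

100793

Since gcd(m,n)·lcm(m,n) = mn, lcm = 12195953/121 = 100793.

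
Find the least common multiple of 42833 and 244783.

1497827177

42833 = 7 · 29 · 211; 244783 = 7 · 11² · 17²
max exponents: 7 · 11² · 17² · 29 · 211 = 1497827177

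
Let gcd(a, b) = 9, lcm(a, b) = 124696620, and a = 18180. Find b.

Using ab = gcd(a,b)·lcm(a,b) = 9·124696620 = 1122269580, we get b = 1122269580/18180 = 61731.

61731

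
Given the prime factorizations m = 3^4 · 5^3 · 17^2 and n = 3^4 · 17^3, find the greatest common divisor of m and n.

23409

min exponent per shared prime: 3^4 · 17^2 = 23409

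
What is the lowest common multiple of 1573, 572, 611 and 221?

5027308

lcm(1573, 572) = 1573·572/gcd = 899756/143 = 6292
lcm(6292, 611) = 6292·611/gcd = 3844412/13 = 295724
lcm(295724, 221) = 295724·221/gcd = 65355004/13 = 5027308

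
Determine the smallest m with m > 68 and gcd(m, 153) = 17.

85

153 = 17·9. Any m with gcd(m, 153) = 17 is a multiple of 17, say 17s, with s coprime to 9.
Need s > 68/17, so s ≥ 5. First s ≥ 5 with gcd(s, 9) = 1 is s = 5. Thus m = 17·5 = 85.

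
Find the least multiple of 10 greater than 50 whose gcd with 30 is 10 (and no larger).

Multiples of 10 above 50: 10·6, 10·7, … . Need the cofactor coprime to 30/10 = 3.
Checking s = 6, 7, … the first with gcd(s, 3) = 1 is s = 7, giving 70.

70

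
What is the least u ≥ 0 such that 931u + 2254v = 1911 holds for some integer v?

Reduce mod 2254: 931u ≡ 1911 (mod 2254). With g = gcd(931, 2254) = 49 dividing 1911, divide through: 19u ≡ 39 (mod 46).
Since gcd(19, 46) = 1, u ≡ 39·(19)⁻¹ ≡ 19 (mod 46). Smallest non-negative: 19.

19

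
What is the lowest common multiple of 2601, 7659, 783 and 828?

770280948

2601 = 3² · 17²; 7659 = 3² · 23 · 37; 783 = 3³ · 29; 828 = 2² · 3² · 23
lcm takes max exponent of each prime: 2² · 3³ · 17² · 23 · 29 · 37 = 770280948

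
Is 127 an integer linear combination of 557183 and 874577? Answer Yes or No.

By Bézout, 557183u − 874577v = 127 has integer solutions iff gcd(557183, 874577) | 127.
Euclid: 874577 = 1·557183 + 317394; 557183 = 1·317394 + 239789; 317394 = 1·239789 + 77605; 239789 = 3·77605 + 6974; 77605 = 11·6974 + 891; 6974 = 7·891 + 737; 891 = 1·737 + 154; 737 = 4·154 + 121; 154 = 1·121 + 33; 121 = 3·33 + 22; 33 = 1·22 + 11; 22 = 2·11 + 0. gcd = 11; 127 mod 11 = 6. No.

No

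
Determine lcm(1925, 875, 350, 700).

38500

lcm(1925, 875) = 1925·875/gcd = 1684375/175 = 9625
lcm(9625, 350) = 9625·350/gcd = 3368750/175 = 19250
lcm(19250, 700) = 19250·700/gcd = 13475000/350 = 38500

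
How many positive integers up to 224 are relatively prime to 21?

21 = 3·7. Inclusion–exclusion on these primes:
224 − ⌊224/3⌋ − ⌊224/7⌋ + ⌊224/21⌋ = 128

128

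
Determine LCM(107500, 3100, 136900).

4562192500

107500 = 2² · 5⁴ · 43; 3100 = 2² · 5² · 31; 136900 = 2² · 5² · 37²
lcm takes max exponent of each prime: 2² · 5⁴ · 31 · 37² · 43 = 4562192500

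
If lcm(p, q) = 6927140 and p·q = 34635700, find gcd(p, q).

From gcd × lcm = pq: gcd = 34635700 / 6927140 = 5.

5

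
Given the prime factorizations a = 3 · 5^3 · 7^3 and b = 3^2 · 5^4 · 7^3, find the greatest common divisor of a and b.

128625

min exponent per shared prime: 3 · 5^3 · 7^3 = 128625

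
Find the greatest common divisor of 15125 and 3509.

15125 = 5³ · 11²
3509 = 11² · 29
Common: 11² = 121

121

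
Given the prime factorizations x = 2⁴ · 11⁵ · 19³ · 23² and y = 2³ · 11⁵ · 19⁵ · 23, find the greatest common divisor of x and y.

203255380856

min exponent per shared prime: 2³ · 11⁵ · 19³ · 23 = 203255380856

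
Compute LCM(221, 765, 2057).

221 = 13 · 17; 765 = 3² · 5 · 17; 2057 = 11² · 17
lcm takes max exponent of each prime: 3² · 5 · 11² · 13 · 17 = 1203345

1203345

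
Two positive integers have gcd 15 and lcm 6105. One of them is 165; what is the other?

a·b = gcd·lcm = 15·6105 = 91575, so b = 91575/165 = 555.

555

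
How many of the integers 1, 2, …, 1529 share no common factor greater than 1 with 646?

682

646 = 2·17·19. Inclusion–exclusion on these primes:
1529 − ⌊1529/2⌋ − ⌊1529/17⌋ − ⌊1529/19⌋ + ⌊1529/34⌋ + ⌊1529/38⌋ + ⌊1529/323⌋ − ⌊1529/646⌋ = 682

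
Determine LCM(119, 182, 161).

119 = 7 · 17; 182 = 2 · 7 · 13; 161 = 7 · 23
lcm takes max exponent of each prime: 2 · 7 · 13 · 17 · 23 = 71162

71162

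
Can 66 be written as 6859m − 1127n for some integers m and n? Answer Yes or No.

By Bézout, 6859m − 1127n = 66 has integer solutions iff gcd(6859, 1127) | 66.
Euclid: 6859 = 6·1127 + 97; 1127 = 11·97 + 60; 97 = 1·60 + 37; 60 = 1·37 + 23; 37 = 1·23 + 14; 23 = 1·14 + 9; 14 = 1·9 + 5; 9 = 1·5 + 4; 5 = 1·4 + 1; 4 = 4·1 + 0. gcd = 1; 66 mod 1 = 0. Yes.

Yes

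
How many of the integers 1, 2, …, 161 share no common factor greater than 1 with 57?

57 = 3·19. Inclusion–exclusion on these primes:
161 − ⌊161/3⌋ − ⌊161/19⌋ + ⌊161/57⌋ = 102

102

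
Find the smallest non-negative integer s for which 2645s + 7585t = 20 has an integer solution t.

737

Euclid: 7585 = 2·2645 + 2295; 2645 = 1·2295 + 350; 2295 = 6·350 + 195; 350 = 1·195 + 155; 195 = 1·155 + 40; 155 = 3·40 + 35; 40 = 1·35 + 5; 35 = 7·5 + 0 → gcd = 5; 20 = 5·4.
Back-substitution yields 2645·(-195) + 7585·(68) = 5, so one solution is s = -195·4 = -780, t = 68·4 = 272.
Solutions in s differ by 7585/5 = 1517; the one in [0, 1517) is -780 mod 1517 = 737.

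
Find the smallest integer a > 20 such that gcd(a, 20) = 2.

22

gcd(a, 20) = 2 forces 2 | a; write a = 2s. Then gcd(2s, 2·10) = 2·gcd(s, 10), so need gcd(s, 10) = 1.
2s > 20 gives s ≥ 11. The least s ≥ 11 coprime to 10 is 11, so a = 2·11 = 22.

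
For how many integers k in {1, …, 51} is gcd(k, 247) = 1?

46

Prime factors of 247: 13, 19. Count integers ≤ 51 divisible by none of them.
By inclusion–exclusion: 51 − ⌊51/13⌋ − ⌊51/19⌋ + ⌊51/247⌋ = 46.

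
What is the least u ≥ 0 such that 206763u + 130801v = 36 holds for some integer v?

gcd(206763, 130801) = 1 (Euclid: 206763 = 1·130801 + 75962; 130801 = 1·75962 + 54839; 75962 = 1·54839 + 21123; 54839 = 2·21123 + 12593; 21123 = 1·12593 + 8530; 12593 = 1·8530 + 4063; 8530 = 2·4063 + 404; 4063 = 10·404 + 23; 404 = 17·23 + 13; 23 = 1·13 + 10; 13 = 1·10 + 3; 10 = 3·3 + 1; 3 = 3·1 + 0), and 1 | 36.
Extended Euclid: 206763·(-39823) + 130801·(62950) = 1. Scale by 36: u₀ = -1433628.
General solution u = u₀ + 130801t; reducing mod 130801 gives u = 5183 (and v = -8193).

5183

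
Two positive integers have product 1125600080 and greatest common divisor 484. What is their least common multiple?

2325620

For any two positive integers, gcd × lcm equals their product. Hence lcm = 1125600080 / 484 = 2325620.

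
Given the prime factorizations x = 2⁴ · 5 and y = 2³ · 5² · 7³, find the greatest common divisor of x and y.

40

min exponent per shared prime: 2³ · 5 = 40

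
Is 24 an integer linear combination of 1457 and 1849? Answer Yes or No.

Yes

By Bézout, 1457x + 1849y = 24 has integer solutions iff gcd(1457, 1849) | 24.
Euclid: 1849 = 1·1457 + 392; 1457 = 3·392 + 281; 392 = 1·281 + 111; 281 = 2·111 + 59; 111 = 1·59 + 52; 59 = 1·52 + 7; 52 = 7·7 + 3; 7 = 2·3 + 1; 3 = 3·1 + 0. gcd = 1; 24 mod 1 = 0. Yes.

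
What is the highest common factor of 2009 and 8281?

Euclid: 8281 = 4·2009 + 245; 2009 = 8·245 + 49; 245 = 5·49 + 0. Last nonzero remainder: 49.

49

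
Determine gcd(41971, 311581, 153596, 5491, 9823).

gcd(41971, 311581): 311581 = 7·41971 + 17784; 41971 = 2·17784 + 6403; 17784 = 2·6403 + 4978; 6403 = 1·4978 + 1425; 4978 = 3·1425 + 703; 1425 = 2·703 + 19; 703 = 37·19 + 0 → 19
gcd(19, 153596): 153596 = 8084·19 + 0 → 19
gcd(19, 5491): 5491 = 289·19 + 0 → 19
gcd(19, 9823): 9823 = 517·19 + 0 → 19

19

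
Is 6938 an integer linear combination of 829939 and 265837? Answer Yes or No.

By Bézout, 829939x + 265837y = 6938 has integer solutions iff gcd(829939, 265837) | 6938.
Euclid: 829939 = 3·265837 + 32428; 265837 = 8·32428 + 6413; 32428 = 5·6413 + 363; 6413 = 17·363 + 242; 363 = 1·242 + 121; 242 = 2·121 + 0. gcd = 121; 6938 mod 121 = 41. No.

No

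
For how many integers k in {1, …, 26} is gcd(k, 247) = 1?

247 = 13·19. Inclusion–exclusion on these primes:
26 − ⌊26/13⌋ − ⌊26/19⌋ + ⌊26/247⌋ = 23

23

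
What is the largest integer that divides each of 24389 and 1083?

24389 = 29³
1083 = 3 · 19²
Common: 1 = 1

1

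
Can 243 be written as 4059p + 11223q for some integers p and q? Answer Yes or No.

Yes

gcd(4059, 11223): 11223 = 2·4059 + 3105; 4059 = 1·3105 + 954; 3105 = 3·954 + 243; 954 = 3·243 + 225; 243 = 1·225 + 18; 225 = 12·18 + 9; 18 = 2·9 + 0 → 9
9 divides 243, so a solution exists.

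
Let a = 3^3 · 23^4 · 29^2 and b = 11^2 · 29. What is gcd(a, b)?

min exponent per shared prime: 29 = 29

29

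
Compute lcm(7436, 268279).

gcd first: 268279 = 36·7436 + 583; 7436 = 12·583 + 440; 583 = 1·440 + 143; 440 = 3·143 + 11; 143 = 13·11 + 0 → gcd = 11
lcm = 7436·268279/gcd = 1994922644/11 = 181356604

181356604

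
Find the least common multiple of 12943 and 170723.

12943 = 7 · 43²; 170723 = 7 · 29³
max exponents: 7 · 29³ · 43² = 315666827

315666827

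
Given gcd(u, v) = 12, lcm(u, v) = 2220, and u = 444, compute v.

60

u·v = gcd·lcm = 12·2220 = 26640, so v = 26640/444 = 60.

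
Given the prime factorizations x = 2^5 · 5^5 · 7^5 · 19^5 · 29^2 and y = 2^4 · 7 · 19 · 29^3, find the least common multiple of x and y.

101496764603437700000

max exponent per prime: 2^5 · 5^5 · 7^5 · 19^5 · 29^3 = 101496764603437700000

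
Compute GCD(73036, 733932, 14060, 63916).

73036 = 2² · 19 · 31²; 733932 = 2² · 3² · 19 · 29 · 37; 14060 = 2² · 5 · 19 · 37; 63916 = 2² · 19 · 29²
gcd takes min exponent of each prime: 2² · 19 = 76

76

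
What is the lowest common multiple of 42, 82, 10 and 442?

lcm(42, 82) = 42·82/gcd = 3444/2 = 1722
lcm(1722, 10) = 1722·10/gcd = 17220/2 = 8610
lcm(8610, 442) = 8610·442/gcd = 3805620/2 = 1902810

1902810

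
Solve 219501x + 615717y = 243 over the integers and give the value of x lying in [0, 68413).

3094

Reduce mod 615717: 219501x ≡ 243 (mod 615717). With g = gcd(219501, 615717) = 9 dividing 243, divide through: 24389x ≡ 27 (mod 68413).
Since gcd(24389, 68413) = 1, x ≡ 27·(24389)⁻¹ ≡ 3094 (mod 68413). Smallest non-negative: 3094.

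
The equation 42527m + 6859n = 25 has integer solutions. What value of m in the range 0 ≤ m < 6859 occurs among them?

Reduce mod 6859: 42527m ≡ 25 (mod 6859). With g = gcd(42527, 6859) = 1 dividing 25, divide through: 42527m ≡ 25 (mod 6859).
Since gcd(42527, 6859) = 1, m ≡ 25·(42527)⁻¹ ≡ 1164 (mod 6859). Smallest non-negative: 1164.

1164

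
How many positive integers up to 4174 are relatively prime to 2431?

Prime factors of 2431: 11, 13, 17. Count integers ≤ 4174 divisible by none of them.
By inclusion–exclusion: 4174 − ⌊4174/11⌋ − ⌊4174/13⌋ − ⌊4174/17⌋ + ⌊4174/143⌋ + ⌊4174/187⌋ + ⌊4174/221⌋ − ⌊4174/2431⌋ = 3297.

3297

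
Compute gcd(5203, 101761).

121

Euclid: 101761 = 19·5203 + 2904; 5203 = 1·2904 + 2299; 2904 = 1·2299 + 605; 2299 = 3·605 + 484; 605 = 1·484 + 121; 484 = 4·121 + 0. Last nonzero remainder: 121.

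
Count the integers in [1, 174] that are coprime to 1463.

129

Prime factors of 1463: 7, 11, 19. Count integers ≤ 174 divisible by none of them.
By inclusion–exclusion: 174 − ⌊174/7⌋ − ⌊174/11⌋ − ⌊174/19⌋ + ⌊174/77⌋ + ⌊174/133⌋ + ⌊174/209⌋ − ⌊174/1463⌋ = 129.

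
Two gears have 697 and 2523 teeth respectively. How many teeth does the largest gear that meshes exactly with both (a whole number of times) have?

Euclid: 2523 = 3·697 + 432; 697 = 1·432 + 265; 432 = 1·265 + 167; 265 = 1·167 + 98; 167 = 1·98 + 69; 98 = 1·69 + 29; 69 = 2·29 + 11; 29 = 2·11 + 7; 11 = 1·7 + 4; 7 = 1·4 + 3; 4 = 1·3 + 1; 3 = 3·1 + 0. Last nonzero remainder: 1.

1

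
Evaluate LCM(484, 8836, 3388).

7484092

484 = 2² · 11²; 8836 = 2² · 47²; 3388 = 2² · 7 · 11²
lcm takes max exponent of each prime: 2² · 7 · 11² · 47² = 7484092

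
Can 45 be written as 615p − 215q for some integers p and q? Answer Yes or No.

Yes

gcd(615, 215): 615 = 2·215 + 185; 215 = 1·185 + 30; 185 = 6·30 + 5; 30 = 6·5 + 0 → 5
5 divides 45, so a solution exists.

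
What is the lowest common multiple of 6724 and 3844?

6461764

6724 = 2² · 41²; 3844 = 2² · 31²
max exponents: 2² · 31² · 41² = 6461764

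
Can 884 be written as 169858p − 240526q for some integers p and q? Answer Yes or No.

By Bézout, 169858p − 240526q = 884 has integer solutions iff gcd(169858, 240526) | 884.
Euclid: 240526 = 1·169858 + 70668; 169858 = 2·70668 + 28522; 70668 = 2·28522 + 13624; 28522 = 2·13624 + 1274; 13624 = 10·1274 + 884; 1274 = 1·884 + 390; 884 = 2·390 + 104; 390 = 3·104 + 78; 104 = 1·78 + 26; 78 = 3·26 + 0. gcd = 26; 884 mod 26 = 0. Yes.

Yes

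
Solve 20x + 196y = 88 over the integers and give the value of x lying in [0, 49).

Euclid: 196 = 9·20 + 16; 20 = 1·16 + 4; 16 = 4·4 + 0 → gcd = 4; 88 = 4·22.
Back-substitution yields 20·(10) + 196·(-1) = 4, so one solution is x = 10·22 = 220, y = -1·22 = -22.
Solutions in x differ by 196/4 = 49; the one in [0, 49) is 220 mod 49 = 24.

24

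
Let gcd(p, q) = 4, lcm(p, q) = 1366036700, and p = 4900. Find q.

Using pq = gcd(p,q)·lcm(p,q) = 4·1366036700 = 5464146800, we get q = 5464146800/4900 = 1115132.

1115132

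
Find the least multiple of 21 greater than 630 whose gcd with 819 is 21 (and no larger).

651

gcd(a, 819) = 21 forces 21 | a; write a = 21s. Then gcd(21s, 21·39) = 21·gcd(s, 39), so need gcd(s, 39) = 1.
21s > 630 gives s ≥ 31. The least s ≥ 31 coprime to 39 is 31, so a = 21·31 = 651.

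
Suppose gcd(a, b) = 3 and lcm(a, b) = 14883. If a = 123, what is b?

363

Using ab = gcd(a,b)·lcm(a,b) = 3·14883 = 44649, we get b = 44649/123 = 363.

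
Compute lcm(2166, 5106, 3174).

lcm(2166, 5106) = 2166·5106/gcd = 11059596/6 = 1843266
lcm(1843266, 3174) = 1843266·3174/gcd = 5850526284/138 = 42395118

42395118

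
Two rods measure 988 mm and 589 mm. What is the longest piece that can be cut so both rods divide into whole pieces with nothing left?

Euclid: 988 = 1·589 + 399; 589 = 1·399 + 190; 399 = 2·190 + 19; 190 = 10·19 + 0. Last nonzero remainder: 19.

19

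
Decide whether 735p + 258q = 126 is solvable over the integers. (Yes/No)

Yes

gcd(735, 258): 735 = 2·258 + 219; 258 = 1·219 + 39; 219 = 5·39 + 24; 39 = 1·24 + 15; 24 = 1·15 + 9; 15 = 1·9 + 6; 9 = 1·6 + 3; 6 = 2·3 + 0 → 3
3 divides 126, so a solution exists.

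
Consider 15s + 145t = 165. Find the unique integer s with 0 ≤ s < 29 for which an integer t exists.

11

Euclid: 145 = 9·15 + 10; 15 = 1·10 + 5; 10 = 2·5 + 0 → gcd = 5; 165 = 5·33.
Back-substitution yields 15·(10) + 145·(-1) = 5, so one solution is s = 10·33 = 330, t = -1·33 = -33.
Solutions in s differ by 145/5 = 29; the one in [0, 29) is 330 mod 29 = 11.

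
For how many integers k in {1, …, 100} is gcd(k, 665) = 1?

665 = 5·7·19. Inclusion–exclusion on these primes:
100 − ⌊100/5⌋ − ⌊100/7⌋ − ⌊100/19⌋ + ⌊100/35⌋ + ⌊100/95⌋ + ⌊100/133⌋ − ⌊100/665⌋ = 64

64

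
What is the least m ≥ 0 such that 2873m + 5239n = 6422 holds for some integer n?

gcd(2873, 5239) = 169 (Euclid: 5239 = 1·2873 + 2366; 2873 = 1·2366 + 507; 2366 = 4·507 + 338; 507 = 1·338 + 169; 338 = 2·169 + 0), and 169 | 6422.
Extended Euclid: 2873·(11) + 5239·(-6) = 169. Scale by 38: m₀ = 418.
General solution m = m₀ + 31t; reducing mod 31 gives m = 15 (and n = -7).

15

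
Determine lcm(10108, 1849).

18689692

gcd first: 10108 = 5·1849 + 863; 1849 = 2·863 + 123; 863 = 7·123 + 2; 123 = 61·2 + 1; 2 = 2·1 + 0 → gcd = 1
lcm = 10108·1849/gcd = 18689692/1 = 18689692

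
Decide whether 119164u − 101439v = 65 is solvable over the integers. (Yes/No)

Yes

gcd(119164, 101439): 119164 = 1·101439 + 17725; 101439 = 5·17725 + 12814; 17725 = 1·12814 + 4911; 12814 = 2·4911 + 2992; 4911 = 1·2992 + 1919; 2992 = 1·1919 + 1073; 1919 = 1·1073 + 846; 1073 = 1·846 + 227; 846 = 3·227 + 165; 227 = 1·165 + 62; 165 = 2·62 + 41; 62 = 1·41 + 21; 41 = 1·21 + 20; 21 = 1·20 + 1; 20 = 20·1 + 0 → 1
1 divides 65, so a solution exists.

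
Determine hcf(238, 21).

Euclid: 238 = 11·21 + 7; 21 = 3·7 + 0. Last nonzero remainder: 7.

7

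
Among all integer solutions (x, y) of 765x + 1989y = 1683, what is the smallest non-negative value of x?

gcd(765, 1989) = 153 (Euclid: 1989 = 2·765 + 459; 765 = 1·459 + 306; 459 = 1·306 + 153; 306 = 2·153 + 0), and 153 | 1683.
Extended Euclid: 765·(-5) + 1989·(2) = 153. Scale by 11: x₀ = -55.
General solution x = x₀ + 13t; reducing mod 13 gives x = 10 (and y = -3).

10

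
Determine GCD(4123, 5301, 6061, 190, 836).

gcd(4123, 5301): 5301 = 1·4123 + 1178; 4123 = 3·1178 + 589; 1178 = 2·589 + 0 → 589
gcd(589, 6061): 6061 = 10·589 + 171; 589 = 3·171 + 76; 171 = 2·76 + 19; 76 = 4·19 + 0 → 19
gcd(19, 190): 190 = 10·19 + 0 → 19
gcd(19, 836): 836 = 44·19 + 0 → 19

19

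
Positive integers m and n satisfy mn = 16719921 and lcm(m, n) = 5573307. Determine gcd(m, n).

3

From gcd × lcm = mn: gcd = 16719921 / 5573307 = 3.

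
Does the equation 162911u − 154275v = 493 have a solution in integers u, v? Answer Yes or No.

Yes

By Bézout, 162911u − 154275v = 493 has integer solutions iff gcd(162911, 154275) | 493.
Euclid: 162911 = 1·154275 + 8636; 154275 = 17·8636 + 7463; 8636 = 1·7463 + 1173; 7463 = 6·1173 + 425; 1173 = 2·425 + 323; 425 = 1·323 + 102; 323 = 3·102 + 17; 102 = 6·17 + 0. gcd = 17; 493 mod 17 = 0. Yes.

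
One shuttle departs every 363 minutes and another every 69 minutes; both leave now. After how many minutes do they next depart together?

363 = 3 · 11²; 69 = 3 · 23
max exponents: 3 · 11² · 23 = 8349

8349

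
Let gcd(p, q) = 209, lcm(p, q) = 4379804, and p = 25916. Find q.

35321

p·q = gcd·lcm = 209·4379804 = 915379036, so q = 915379036/25916 = 35321.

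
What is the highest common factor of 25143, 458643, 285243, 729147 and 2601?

867

gcd(25143, 458643): 458643 = 18·25143 + 6069; 25143 = 4·6069 + 867; 6069 = 7·867 + 0 → 867
gcd(867, 285243): 285243 = 329·867 + 0 → 867
gcd(867, 729147): 729147 = 841·867 + 0 → 867
gcd(867, 2601): 2601 = 3·867 + 0 → 867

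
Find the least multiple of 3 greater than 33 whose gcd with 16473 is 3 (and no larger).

gcd(k, 16473) = 3 forces 3 | k; write k = 3s. Then gcd(3s, 3·5491) = 3·gcd(s, 5491), so need gcd(s, 5491) = 1.
3s > 33 gives s ≥ 12. The least s ≥ 12 coprime to 5491 is 12, so k = 3·12 = 36.

36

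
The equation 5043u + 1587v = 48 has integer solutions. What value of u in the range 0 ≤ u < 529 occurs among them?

169

Reduce mod 1587: 5043u ≡ 48 (mod 1587). With g = gcd(5043, 1587) = 3 dividing 48, divide through: 1681u ≡ 16 (mod 529).
Since gcd(1681, 529) = 1, u ≡ 16·(1681)⁻¹ ≡ 169 (mod 529). Smallest non-negative: 169.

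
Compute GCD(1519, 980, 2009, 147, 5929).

49

gcd(1519, 980): 1519 = 1·980 + 539; 980 = 1·539 + 441; 539 = 1·441 + 98; 441 = 4·98 + 49; 98 = 2·49 + 0 → 49
gcd(49, 2009): 2009 = 41·49 + 0 → 49
gcd(49, 147): 147 = 3·49 + 0 → 49
gcd(49, 5929): 5929 = 121·49 + 0 → 49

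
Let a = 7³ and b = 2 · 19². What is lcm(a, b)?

247646

max exponent per prime: 2 · 7³ · 19² = 247646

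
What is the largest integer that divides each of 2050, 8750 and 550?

50

gcd(2050, 8750): 8750 = 4·2050 + 550; 2050 = 3·550 + 400; 550 = 1·400 + 150; 400 = 2·150 + 100; 150 = 1·100 + 50; 100 = 2·50 + 0 → 50
gcd(50, 550): 550 = 11·50 + 0 → 50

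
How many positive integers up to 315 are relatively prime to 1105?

1105 = 5·13·17. Inclusion–exclusion on these primes:
315 − ⌊315/5⌋ − ⌊315/13⌋ − ⌊315/17⌋ + ⌊315/65⌋ + ⌊315/85⌋ + ⌊315/221⌋ − ⌊315/1105⌋ = 218

218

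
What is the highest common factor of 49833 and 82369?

Euclid: 82369 = 1·49833 + 32536; 49833 = 1·32536 + 17297; 32536 = 1·17297 + 15239; 17297 = 1·15239 + 2058; 15239 = 7·2058 + 833; 2058 = 2·833 + 392; 833 = 2·392 + 49; 392 = 8·49 + 0. Last nonzero remainder: 49.

49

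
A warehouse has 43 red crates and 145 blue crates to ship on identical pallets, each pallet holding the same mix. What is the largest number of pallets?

43 = 43
145 = 5 · 29
Common: 1 = 1

1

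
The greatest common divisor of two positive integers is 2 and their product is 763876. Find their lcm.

Since gcd(p,q)·lcm(p,q) = pq, lcm = 763876/2 = 381938.

381938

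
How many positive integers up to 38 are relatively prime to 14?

16

Prime factors of 14: 2, 7. Count integers ≤ 38 divisible by none of them.
By inclusion–exclusion: 38 − ⌊38/2⌋ − ⌊38/7⌋ + ⌊38/14⌋ = 16.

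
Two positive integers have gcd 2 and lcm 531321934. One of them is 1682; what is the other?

Using pq = gcd(p,q)·lcm(p,q) = 2·531321934 = 1062643868, we get q = 1062643868/1682 = 631774.

631774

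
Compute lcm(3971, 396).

142956

3971 = 11 · 19²; 396 = 2² · 3² · 11
max exponents: 2² · 3² · 11 · 19² = 142956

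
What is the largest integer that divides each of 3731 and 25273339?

Euclid: 25273339 = 6773·3731 + 3276; 3731 = 1·3276 + 455; 3276 = 7·455 + 91; 455 = 5·91 + 0. Last nonzero remainder: 91.

91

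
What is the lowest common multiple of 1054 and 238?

gcd first: 1054 = 4·238 + 102; 238 = 2·102 + 34; 102 = 3·34 + 0 → gcd = 34
lcm = 1054·238/gcd = 250852/34 = 7378

7378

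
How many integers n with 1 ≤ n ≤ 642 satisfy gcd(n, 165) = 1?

311

Prime factors of 165: 3, 5, 11. Count integers ≤ 642 divisible by none of them.
By inclusion–exclusion: 642 − ⌊642/3⌋ − ⌊642/5⌋ − ⌊642/11⌋ + ⌊642/15⌋ + ⌊642/33⌋ + ⌊642/55⌋ − ⌊642/165⌋ = 311.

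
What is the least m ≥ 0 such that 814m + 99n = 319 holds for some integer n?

Reduce mod 99: 814m ≡ 319 (mod 99). With g = gcd(814, 99) = 11 dividing 319, divide through: 74m ≡ 29 (mod 9).
Since gcd(74, 9) = 1, m ≡ 29·(74)⁻¹ ≡ 1 (mod 9). Smallest non-negative: 1.

1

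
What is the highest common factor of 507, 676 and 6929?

169

507 = 3 · 13²; 676 = 2² · 13²; 6929 = 13² · 41
gcd takes min exponent of each prime: 13² = 169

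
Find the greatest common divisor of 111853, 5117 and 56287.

111853 = 7 · 19 · 29²; 5117 = 7 · 17 · 43; 56287 = 7 · 11 · 17 · 43
gcd takes min exponent of each prime: 7 = 7

7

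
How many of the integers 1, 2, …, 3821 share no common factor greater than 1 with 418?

418 = 2·11·19. Inclusion–exclusion on these primes:
3821 − ⌊3821/2⌋ − ⌊3821/11⌋ − ⌊3821/19⌋ + ⌊3821/22⌋ + ⌊3821/38⌋ + ⌊3821/209⌋ − ⌊3821/418⌋ = 1645

1645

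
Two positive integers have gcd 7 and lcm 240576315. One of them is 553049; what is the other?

3045

Using mn = gcd(m,n)·lcm(m,n) = 7·240576315 = 1684034205, we get n = 1684034205/553049 = 3045.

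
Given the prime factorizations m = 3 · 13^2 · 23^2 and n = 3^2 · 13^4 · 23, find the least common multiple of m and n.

135978921

max exponent per prime: 3^2 · 13^4 · 23^2 = 135978921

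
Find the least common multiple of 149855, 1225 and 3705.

27205425975

149855 = 5 · 17 · 41 · 43; 1225 = 5² · 7²; 3705 = 3 · 5 · 13 · 19
lcm takes max exponent of each prime: 3 · 5² · 7² · 13 · 17 · 19 · 41 · 43 = 27205425975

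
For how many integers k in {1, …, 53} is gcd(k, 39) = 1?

33

39 = 3·13. Inclusion–exclusion on these primes:
53 − ⌊53/3⌋ − ⌊53/13⌋ + ⌊53/39⌋ = 33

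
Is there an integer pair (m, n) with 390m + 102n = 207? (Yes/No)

No

By Bézout, 390m + 102n = 207 has integer solutions iff gcd(390, 102) | 207.
Euclid: 390 = 3·102 + 84; 102 = 1·84 + 18; 84 = 4·18 + 12; 18 = 1·12 + 6; 12 = 2·6 + 0. gcd = 6; 207 mod 6 = 3. No.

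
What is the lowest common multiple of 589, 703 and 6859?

7867273

589 = 19 · 31; 703 = 19 · 37; 6859 = 19³
lcm takes max exponent of each prime: 19³ · 31 · 37 = 7867273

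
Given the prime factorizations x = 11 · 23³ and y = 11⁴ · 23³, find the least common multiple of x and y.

178137047

max exponent per prime: 11⁴ · 23³ = 178137047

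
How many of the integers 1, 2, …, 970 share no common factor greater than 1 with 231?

504

231 = 3·7·11. Inclusion–exclusion on these primes:
970 − ⌊970/3⌋ − ⌊970/7⌋ − ⌊970/11⌋ + ⌊970/21⌋ + ⌊970/33⌋ + ⌊970/77⌋ − ⌊970/231⌋ = 504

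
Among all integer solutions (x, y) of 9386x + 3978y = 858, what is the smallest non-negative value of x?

gcd(9386, 3978) = 26 (Euclid: 9386 = 2·3978 + 1430; 3978 = 2·1430 + 1118; 1430 = 1·1118 + 312; 1118 = 3·312 + 182; 312 = 1·182 + 130; 182 = 1·130 + 52; 130 = 2·52 + 26; 52 = 2·26 + 0), and 26 | 858.
Extended Euclid: 9386·(64) + 3978·(-151) = 26. Scale by 33: x₀ = 2112.
General solution x = x₀ + 153t; reducing mod 153 gives x = 123 (and y = -290).

123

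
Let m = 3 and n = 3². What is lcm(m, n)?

max exponent per prime: 3² = 9

9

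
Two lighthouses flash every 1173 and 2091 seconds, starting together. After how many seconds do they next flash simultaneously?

1173 = 3 · 17 · 23; 2091 = 3 · 17 · 41
max exponents: 3 · 17 · 23 · 41 = 48093

48093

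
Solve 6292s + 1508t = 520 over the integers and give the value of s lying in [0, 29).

2

gcd(6292, 1508) = 52 (Euclid: 6292 = 4·1508 + 260; 1508 = 5·260 + 208; 260 = 1·208 + 52; 208 = 4·52 + 0), and 52 | 520.
Extended Euclid: 6292·(6) + 1508·(-25) = 52. Scale by 10: s₀ = 60.
General solution s = s₀ + 29k; reducing mod 29 gives s = 2 (and t = -8).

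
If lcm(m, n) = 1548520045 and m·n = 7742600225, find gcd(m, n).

5

From gcd × lcm = mn: gcd = 7742600225 / 1548520045 = 5.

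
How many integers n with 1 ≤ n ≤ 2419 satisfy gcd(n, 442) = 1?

1051

442 = 2·13·17. Inclusion–exclusion on these primes:
2419 − ⌊2419/2⌋ − ⌊2419/13⌋ − ⌊2419/17⌋ + ⌊2419/26⌋ + ⌊2419/34⌋ + ⌊2419/221⌋ − ⌊2419/442⌋ = 1051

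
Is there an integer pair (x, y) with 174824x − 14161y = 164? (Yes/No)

Yes

By Bézout, 174824x − 14161y = 164 has integer solutions iff gcd(174824, 14161) | 164.
Euclid: 174824 = 12·14161 + 4892; 14161 = 2·4892 + 4377; 4892 = 1·4377 + 515; 4377 = 8·515 + 257; 515 = 2·257 + 1; 257 = 257·1 + 0. gcd = 1; 164 mod 1 = 0. Yes.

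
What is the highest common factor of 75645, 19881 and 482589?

9

gcd(75645, 19881): 75645 = 3·19881 + 16002; 19881 = 1·16002 + 3879; 16002 = 4·3879 + 486; 3879 = 7·486 + 477; 486 = 1·477 + 9; 477 = 53·9 + 0 → 9
gcd(9, 482589): 482589 = 53621·9 + 0 → 9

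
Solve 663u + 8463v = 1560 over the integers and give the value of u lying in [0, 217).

gcd(663, 8463) = 39 (Euclid: 8463 = 12·663 + 507; 663 = 1·507 + 156; 507 = 3·156 + 39; 156 = 4·39 + 0), and 39 | 1560.
Extended Euclid: 663·(-51) + 8463·(4) = 39. Scale by 40: u₀ = -2040.
General solution u = u₀ + 217t; reducing mod 217 gives u = 130 (and v = -10).

130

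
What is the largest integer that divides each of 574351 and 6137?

574351 = 19² · 37 · 43
6137 = 17 · 19²
Common: 19² = 361

361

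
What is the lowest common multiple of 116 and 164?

4756

116 = 2² · 29; 164 = 2² · 41
max exponents: 2² · 29 · 41 = 4756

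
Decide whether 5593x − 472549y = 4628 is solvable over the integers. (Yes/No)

No

gcd(5593, 472549): 472549 = 84·5593 + 2737; 5593 = 2·2737 + 119; 2737 = 23·119 + 0 → 119
119 does not divide 4628, so a solution does not exist.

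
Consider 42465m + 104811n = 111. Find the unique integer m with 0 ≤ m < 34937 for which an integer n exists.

Euclid: 104811 = 2·42465 + 19881; 42465 = 2·19881 + 2703; 19881 = 7·2703 + 960; 2703 = 2·960 + 783; 960 = 1·783 + 177; 783 = 4·177 + 75; 177 = 2·75 + 27; 75 = 2·27 + 21; 27 = 1·21 + 6; 21 = 3·6 + 3; 6 = 2·3 + 0 → gcd = 3; 111 = 3·37.
Back-substitution yields 42465·(15394) + 104811·(-6237) = 3, so one solution is m = 15394·37 = 569578, n = -6237·37 = -230769.
Solutions in m differ by 104811/3 = 34937; the one in [0, 34937) is 569578 mod 34937 = 10586.

10586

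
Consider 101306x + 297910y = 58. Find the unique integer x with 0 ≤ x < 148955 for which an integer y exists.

57073

gcd(101306, 297910) = 2 (Euclid: 297910 = 2·101306 + 95298; 101306 = 1·95298 + 6008; 95298 = 15·6008 + 5178; 6008 = 1·5178 + 830; 5178 = 6·830 + 198; 830 = 4·198 + 38; 198 = 5·38 + 8; 38 = 4·8 + 6; 8 = 1·6 + 2; 6 = 3·2 + 0), and 2 | 58.
Extended Euclid: 101306·(-39123) + 297910·(13304) = 2. Scale by 29: x₀ = -1134567.
General solution x = x₀ + 148955t; reducing mod 148955 gives x = 57073 (and y = -19408).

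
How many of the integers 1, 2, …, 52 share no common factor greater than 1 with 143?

44

143 = 11·13. Inclusion–exclusion on these primes:
52 − ⌊52/11⌋ − ⌊52/13⌋ + ⌊52/143⌋ = 44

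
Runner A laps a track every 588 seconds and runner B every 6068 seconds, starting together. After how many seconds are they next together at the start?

891996

gcd first: 6068 = 10·588 + 188; 588 = 3·188 + 24; 188 = 7·24 + 20; 24 = 1·20 + 4; 20 = 5·4 + 0 → gcd = 4
lcm = 588·6068/gcd = 3567984/4 = 891996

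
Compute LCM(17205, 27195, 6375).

17205 = 3 · 5 · 31 · 37; 27195 = 3 · 5 · 7² · 37; 6375 = 3 · 5³ · 17
lcm takes max exponent of each prime: 3 · 5³ · 7² · 17 · 31 · 37 = 358294125

358294125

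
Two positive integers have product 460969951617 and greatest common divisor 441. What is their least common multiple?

Since gcd(a,b)·lcm(a,b) = ab, lcm = 460969951617/441 = 1045283337.

1045283337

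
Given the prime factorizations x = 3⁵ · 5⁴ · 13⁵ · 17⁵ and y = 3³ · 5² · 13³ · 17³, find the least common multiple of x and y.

80065912824714375

max exponent per prime: 3⁵ · 5⁴ · 13⁵ · 17⁵ = 80065912824714375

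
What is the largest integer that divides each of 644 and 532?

28

Euclid: 644 = 1·532 + 112; 532 = 4·112 + 84; 112 = 1·84 + 28; 84 = 3·28 + 0. Last nonzero remainder: 28.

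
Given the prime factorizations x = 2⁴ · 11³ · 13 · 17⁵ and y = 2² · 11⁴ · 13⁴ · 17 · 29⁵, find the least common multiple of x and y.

max exponent per prime: 2⁴ · 11⁴ · 13⁴ · 17⁵ · 29⁵ = 194849245704605767591888

194849245704605767591888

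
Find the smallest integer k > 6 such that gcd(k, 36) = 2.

gcd(k, 36) = 2 forces 2 | k; write k = 2s. Then gcd(2s, 2·18) = 2·gcd(s, 18), so need gcd(s, 18) = 1.
2s > 6 gives s ≥ 4. The least s ≥ 4 coprime to 18 is 5, so k = 2·5 = 10.

10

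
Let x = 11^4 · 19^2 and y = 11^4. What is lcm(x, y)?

max exponent per prime: 11^4 · 19^2 = 5285401

5285401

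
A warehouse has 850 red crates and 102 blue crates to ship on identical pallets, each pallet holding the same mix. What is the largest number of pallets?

850 = 2 · 5² · 17
102 = 2 · 3 · 17
Common: 2 · 17 = 34

34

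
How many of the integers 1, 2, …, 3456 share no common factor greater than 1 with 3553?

2802

Prime factors of 3553: 11, 17, 19. Count integers ≤ 3456 divisible by none of them.
By inclusion–exclusion: 3456 − ⌊3456/11⌋ − ⌊3456/17⌋ − ⌊3456/19⌋ + ⌊3456/187⌋ + ⌊3456/209⌋ + ⌊3456/323⌋ − ⌊3456/3553⌋ = 2802.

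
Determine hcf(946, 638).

22

946 = 2 · 11 · 43
638 = 2 · 11 · 29
Common: 2 · 11 = 22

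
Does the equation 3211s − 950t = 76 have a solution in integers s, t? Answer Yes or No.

gcd(3211, 950): 3211 = 3·950 + 361; 950 = 2·361 + 228; 361 = 1·228 + 133; 228 = 1·133 + 95; 133 = 1·95 + 38; 95 = 2·38 + 19; 38 = 2·19 + 0 → 19
19 divides 76, so a solution exists.

Yes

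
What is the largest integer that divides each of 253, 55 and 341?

253 = 11 · 23; 55 = 5 · 11; 341 = 11 · 31
gcd takes min exponent of each prime: 11 = 11

11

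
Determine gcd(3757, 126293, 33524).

gcd(3757, 126293): 126293 = 33·3757 + 2312; 3757 = 1·2312 + 1445; 2312 = 1·1445 + 867; 1445 = 1·867 + 578; 867 = 1·578 + 289; 578 = 2·289 + 0 → 289
gcd(289, 33524): 33524 = 116·289 + 0 → 289

289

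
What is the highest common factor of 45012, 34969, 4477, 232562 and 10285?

45012 = 2² · 3 · 11² · 31; 34969 = 11² · 17²; 4477 = 11² · 37; 232562 = 2 · 11² · 31²; 10285 = 5 · 11² · 17
gcd takes min exponent of each prime: 11² = 121

121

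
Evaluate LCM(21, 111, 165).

21 = 3 · 7; 111 = 3 · 37; 165 = 3 · 5 · 11
lcm takes max exponent of each prime: 3 · 5 · 7 · 11 · 37 = 42735

42735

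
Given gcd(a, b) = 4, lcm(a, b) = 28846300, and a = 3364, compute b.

a·b = gcd·lcm = 4·28846300 = 115385200, so b = 115385200/3364 = 34300.

34300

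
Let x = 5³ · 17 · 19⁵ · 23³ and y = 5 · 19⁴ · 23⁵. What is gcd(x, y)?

7928078035

min exponent per shared prime: 5 · 19⁴ · 23³ = 7928078035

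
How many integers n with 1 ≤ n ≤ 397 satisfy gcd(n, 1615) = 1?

Prime factors of 1615: 5, 17, 19. Count integers ≤ 397 divisible by none of them.
By inclusion–exclusion: 397 − ⌊397/5⌋ − ⌊397/17⌋ − ⌊397/19⌋ + ⌊397/85⌋ + ⌊397/95⌋ + ⌊397/323⌋ − ⌊397/1615⌋ = 284.

284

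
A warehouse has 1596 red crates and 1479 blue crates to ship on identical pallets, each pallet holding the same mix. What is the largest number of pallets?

Euclid: 1596 = 1·1479 + 117; 1479 = 12·117 + 75; 117 = 1·75 + 42; 75 = 1·42 + 33; 42 = 1·33 + 9; 33 = 3·9 + 6; 9 = 1·6 + 3; 6 = 2·3 + 0. Last nonzero remainder: 3.

3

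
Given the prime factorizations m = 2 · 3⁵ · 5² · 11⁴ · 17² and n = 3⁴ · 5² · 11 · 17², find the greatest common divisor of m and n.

6437475

min exponent per shared prime: 3⁴ · 5² · 11 · 17² = 6437475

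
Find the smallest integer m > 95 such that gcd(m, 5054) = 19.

171

Multiples of 19 above 95: 19·6, 19·7, … . Need the cofactor coprime to 5054/19 = 266.
Checking s = 6, 7, … the first with gcd(s, 266) = 1 is s = 9, giving 171.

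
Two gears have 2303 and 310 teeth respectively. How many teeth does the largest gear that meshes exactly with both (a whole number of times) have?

2303 = 7² · 47
310 = 2 · 5 · 31
Common: 1 = 1

1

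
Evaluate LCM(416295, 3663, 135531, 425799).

lcm(416295, 3663) = 416295·3663/gcd = 1524888585/99 = 15402915
lcm(15402915, 135531) = 15402915·135531/gcd = 2087572472865/3663 = 569907855
lcm(569907855, 425799) = 569907855·425799/gcd = 242666194751145/99 = 2451173684355

2451173684355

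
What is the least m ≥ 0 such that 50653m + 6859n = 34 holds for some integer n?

gcd(50653, 6859) = 1 (Euclid: 50653 = 7·6859 + 2640; 6859 = 2·2640 + 1579; 2640 = 1·1579 + 1061; 1579 = 1·1061 + 518; 1061 = 2·518 + 25; 518 = 20·25 + 18; 25 = 1·18 + 7; 18 = 2·7 + 4; 7 = 1·4 + 3; 4 = 1·3 + 1; 3 = 3·1 + 0), and 1 | 34.
Extended Euclid: 50653·(-1920) + 6859·(14179) = 1. Scale by 34: m₀ = -65280.
General solution m = m₀ + 6859t; reducing mod 6859 gives m = 3310 (and n = -24444).

3310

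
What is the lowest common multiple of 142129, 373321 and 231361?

429815293609

142129 = 13² · 29²; 373321 = 13² · 47²; 231361 = 13² · 37²
lcm takes max exponent of each prime: 13² · 29² · 37² · 47² = 429815293609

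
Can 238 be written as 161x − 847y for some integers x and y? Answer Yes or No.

Yes

gcd(161, 847): 847 = 5·161 + 42; 161 = 3·42 + 35; 42 = 1·35 + 7; 35 = 5·7 + 0 → 7
7 divides 238, so a solution exists.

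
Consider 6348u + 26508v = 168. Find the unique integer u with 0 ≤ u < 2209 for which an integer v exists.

902

gcd(6348, 26508) = 12 (Euclid: 26508 = 4·6348 + 1116; 6348 = 5·1116 + 768; 1116 = 1·768 + 348; 768 = 2·348 + 72; 348 = 4·72 + 60; 72 = 1·60 + 12; 60 = 5·12 + 0), and 12 | 168.
Extended Euclid: 6348·(380) + 26508·(-91) = 12. Scale by 14: u₀ = 5320.
General solution u = u₀ + 2209t; reducing mod 2209 gives u = 902 (and v = -216).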